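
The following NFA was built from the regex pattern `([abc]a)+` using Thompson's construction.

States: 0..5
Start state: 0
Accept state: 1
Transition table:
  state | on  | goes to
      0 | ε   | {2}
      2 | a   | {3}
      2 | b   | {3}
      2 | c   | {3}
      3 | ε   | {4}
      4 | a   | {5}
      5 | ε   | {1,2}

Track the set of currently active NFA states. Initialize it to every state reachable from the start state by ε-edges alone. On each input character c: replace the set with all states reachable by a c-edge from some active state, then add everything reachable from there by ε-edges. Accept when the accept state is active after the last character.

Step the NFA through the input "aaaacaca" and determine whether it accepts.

Answer: ACCEPT

Steps:
initial (ε-close {0}): {0,2}
'a' @ 1: {3,4}
'a' @ 2: {1,2,5}  [accepting]
'a' @ 3: {3,4}
'a' @ 4: {1,2,5}  [accepting]
'c' @ 5: {3,4}
'a' @ 6: {1,2,5}  [accepting]
'c' @ 7: {3,4}
'a' @ 8: {1,2,5}  [accepting]
end set {1,2,5} — state 1 in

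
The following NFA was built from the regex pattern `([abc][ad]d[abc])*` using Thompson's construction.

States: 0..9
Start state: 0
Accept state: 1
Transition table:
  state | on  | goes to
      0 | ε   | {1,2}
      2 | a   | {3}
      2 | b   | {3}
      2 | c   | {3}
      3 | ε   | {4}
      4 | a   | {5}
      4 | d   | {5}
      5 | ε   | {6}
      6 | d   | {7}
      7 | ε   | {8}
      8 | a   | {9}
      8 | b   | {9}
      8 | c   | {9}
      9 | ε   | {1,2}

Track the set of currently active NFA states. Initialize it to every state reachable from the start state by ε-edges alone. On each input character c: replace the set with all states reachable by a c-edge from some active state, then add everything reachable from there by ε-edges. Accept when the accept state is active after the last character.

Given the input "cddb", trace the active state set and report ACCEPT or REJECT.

Answer: ACCEPT

Steps:
S₀ = ε-closure({0}) = {0,1,2}
'c' @ 1: {3,4}
'd' @ 2: {5,6}
'd' @ 3: {7,8}
'b' @ 4: {1,2,9}  (accept∈set)
after full input: {1,2,9}  (accept=1 in)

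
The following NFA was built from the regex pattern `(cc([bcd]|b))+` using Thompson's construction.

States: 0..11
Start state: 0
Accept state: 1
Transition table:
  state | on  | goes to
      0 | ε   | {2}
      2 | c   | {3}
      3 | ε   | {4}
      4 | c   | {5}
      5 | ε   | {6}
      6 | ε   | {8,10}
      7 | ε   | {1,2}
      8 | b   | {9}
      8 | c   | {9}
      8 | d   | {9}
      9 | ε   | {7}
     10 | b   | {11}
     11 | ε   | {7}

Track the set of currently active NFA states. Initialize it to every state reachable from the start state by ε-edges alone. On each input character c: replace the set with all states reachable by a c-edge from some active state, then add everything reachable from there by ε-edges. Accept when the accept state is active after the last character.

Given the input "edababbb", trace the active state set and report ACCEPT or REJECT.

S₀ = ε-closure({0}) = {0,2}
'e' @ 1: {}  — no active states
rest 'dababbb' ignored (set empty)
end set {} — state 1 not in

Answer: REJECT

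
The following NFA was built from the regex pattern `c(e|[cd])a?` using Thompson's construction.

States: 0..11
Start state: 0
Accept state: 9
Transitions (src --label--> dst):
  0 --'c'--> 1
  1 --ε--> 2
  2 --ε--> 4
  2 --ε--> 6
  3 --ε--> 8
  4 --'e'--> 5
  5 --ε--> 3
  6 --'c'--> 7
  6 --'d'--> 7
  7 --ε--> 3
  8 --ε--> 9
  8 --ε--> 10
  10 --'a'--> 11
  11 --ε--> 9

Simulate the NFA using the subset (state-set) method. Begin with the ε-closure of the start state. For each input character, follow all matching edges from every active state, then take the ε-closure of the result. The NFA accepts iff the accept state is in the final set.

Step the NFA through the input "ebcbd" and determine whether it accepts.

Answer: REJECT

Derivation:
initial (ε-close {0}): {0}
'e' @ 1: {}  — no active states
rest 'bcbd' ignored (set empty)
end set {} — state 9 not in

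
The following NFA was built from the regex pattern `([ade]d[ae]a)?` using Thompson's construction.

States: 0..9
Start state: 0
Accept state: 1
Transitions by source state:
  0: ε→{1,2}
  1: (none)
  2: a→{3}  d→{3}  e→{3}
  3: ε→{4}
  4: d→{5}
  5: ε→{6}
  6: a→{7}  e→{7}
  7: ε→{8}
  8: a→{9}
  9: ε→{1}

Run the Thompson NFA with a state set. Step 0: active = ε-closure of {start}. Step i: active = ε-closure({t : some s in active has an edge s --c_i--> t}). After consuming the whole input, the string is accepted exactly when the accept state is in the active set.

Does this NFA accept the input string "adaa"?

S₀ = ε-closure({0}) = {0,1,2}
'a' @ 1: {3,4}
'd' @ 2: {5,6}
'a' @ 3: {7,8}
'a' @ 4: {1,9}  (accept∈set)
after full input: {1,9}  (accept=1 in)

Answer: ACCEPT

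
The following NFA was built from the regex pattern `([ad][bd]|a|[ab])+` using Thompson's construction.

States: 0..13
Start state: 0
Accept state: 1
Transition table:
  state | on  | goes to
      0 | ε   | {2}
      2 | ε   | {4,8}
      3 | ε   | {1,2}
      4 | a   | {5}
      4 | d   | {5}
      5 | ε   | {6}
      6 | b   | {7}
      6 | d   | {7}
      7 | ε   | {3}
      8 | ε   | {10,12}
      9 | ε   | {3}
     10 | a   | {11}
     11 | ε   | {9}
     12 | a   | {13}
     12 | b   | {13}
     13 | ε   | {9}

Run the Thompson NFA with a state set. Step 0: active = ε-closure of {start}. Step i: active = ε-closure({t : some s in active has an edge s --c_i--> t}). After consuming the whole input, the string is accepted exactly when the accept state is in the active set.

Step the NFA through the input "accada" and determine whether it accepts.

Answer: REJECT

Steps:
initial (ε-close {0}): {0,2,4,8,10,12}
'a' @ 1: {1,2,3,4,5,6,8,9,10,11,12,13}  [accepting]
'c' @ 2: {}  — no active states
rest 'cada' ignored (set empty)
final: {}; accept 1 not in set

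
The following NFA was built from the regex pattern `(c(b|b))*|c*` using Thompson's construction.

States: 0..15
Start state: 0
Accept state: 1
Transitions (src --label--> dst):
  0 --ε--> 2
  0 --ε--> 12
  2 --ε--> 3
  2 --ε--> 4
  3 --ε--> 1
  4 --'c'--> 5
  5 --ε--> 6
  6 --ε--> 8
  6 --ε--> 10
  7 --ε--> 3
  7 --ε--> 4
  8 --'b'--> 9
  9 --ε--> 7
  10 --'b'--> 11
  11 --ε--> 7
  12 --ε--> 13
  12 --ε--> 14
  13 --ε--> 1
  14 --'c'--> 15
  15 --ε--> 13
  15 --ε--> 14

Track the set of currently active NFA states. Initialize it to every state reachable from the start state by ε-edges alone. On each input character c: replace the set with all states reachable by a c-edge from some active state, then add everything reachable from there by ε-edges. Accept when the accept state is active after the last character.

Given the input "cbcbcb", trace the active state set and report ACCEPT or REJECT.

Answer: ACCEPT

Steps:
initial (ε-close {0}): {0,1,2,3,4,12,13,14}
'c' @ 1: {1,5,6,8,10,13,14,15}  ✓accept
'b' @ 2: {1,3,4,7,9,11}  ✓accept
'c' @ 3: {5,6,8,10}
'b' @ 4: {1,3,4,7,9,11}  ✓accept
'c' @ 5: {5,6,8,10}
'b' @ 6: {1,3,4,7,9,11}  ✓accept
final: {1,3,4,7,9,11}; accept 1 in set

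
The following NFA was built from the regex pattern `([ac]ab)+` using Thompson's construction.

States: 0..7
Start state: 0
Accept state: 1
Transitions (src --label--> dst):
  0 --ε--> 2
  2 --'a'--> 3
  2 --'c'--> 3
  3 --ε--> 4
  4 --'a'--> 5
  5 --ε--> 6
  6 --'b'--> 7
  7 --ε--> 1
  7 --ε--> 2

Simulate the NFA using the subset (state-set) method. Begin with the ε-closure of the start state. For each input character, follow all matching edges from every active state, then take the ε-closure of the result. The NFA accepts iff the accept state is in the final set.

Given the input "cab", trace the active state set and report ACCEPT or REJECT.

start: ε-closure({0}) = {0,2}
'c' @ 1: {3,4}
'a' @ 2: {5,6}
'b' @ 3: {1,2,7}  (accept∈set)
after full input: {1,2,7}  (accept=1 in)

Answer: ACCEPT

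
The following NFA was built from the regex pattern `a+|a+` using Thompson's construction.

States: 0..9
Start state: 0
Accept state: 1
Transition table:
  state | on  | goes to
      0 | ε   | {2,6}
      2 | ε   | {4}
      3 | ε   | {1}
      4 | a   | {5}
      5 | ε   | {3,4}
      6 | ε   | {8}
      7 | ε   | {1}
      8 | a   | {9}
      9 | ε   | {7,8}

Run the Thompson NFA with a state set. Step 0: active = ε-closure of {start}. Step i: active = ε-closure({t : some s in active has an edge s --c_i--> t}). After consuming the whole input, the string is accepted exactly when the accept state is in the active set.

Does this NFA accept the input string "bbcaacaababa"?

initial (ε-close {0}): {0,2,4,6,8}
'b' @ 1: {}  — dead — no transitions
rest 'bcaacaababa' ignored (set empty)
final: {}; accept 1 not in set

Answer: REJECT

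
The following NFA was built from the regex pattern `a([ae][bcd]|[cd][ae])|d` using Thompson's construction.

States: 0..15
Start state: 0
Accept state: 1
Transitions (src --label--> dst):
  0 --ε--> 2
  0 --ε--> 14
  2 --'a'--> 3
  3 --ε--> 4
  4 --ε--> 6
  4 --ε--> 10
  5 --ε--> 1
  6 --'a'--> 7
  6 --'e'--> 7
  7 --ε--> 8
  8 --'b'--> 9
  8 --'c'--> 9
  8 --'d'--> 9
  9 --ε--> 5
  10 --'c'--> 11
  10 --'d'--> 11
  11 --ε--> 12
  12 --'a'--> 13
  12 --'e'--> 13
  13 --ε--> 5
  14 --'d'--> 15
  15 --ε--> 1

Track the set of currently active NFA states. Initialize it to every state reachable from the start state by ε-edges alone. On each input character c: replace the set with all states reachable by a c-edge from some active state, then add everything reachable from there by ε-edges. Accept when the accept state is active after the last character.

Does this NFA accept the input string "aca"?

Answer: ACCEPT

Steps:
start: ε-closure({0}) = {0,2,14}
'a' @ 1: {3,4,6,10}
'c' @ 2: {11,12}
'a' @ 3: {1,5,13}  ✓accept
final: {1,5,13}; accept 1 in set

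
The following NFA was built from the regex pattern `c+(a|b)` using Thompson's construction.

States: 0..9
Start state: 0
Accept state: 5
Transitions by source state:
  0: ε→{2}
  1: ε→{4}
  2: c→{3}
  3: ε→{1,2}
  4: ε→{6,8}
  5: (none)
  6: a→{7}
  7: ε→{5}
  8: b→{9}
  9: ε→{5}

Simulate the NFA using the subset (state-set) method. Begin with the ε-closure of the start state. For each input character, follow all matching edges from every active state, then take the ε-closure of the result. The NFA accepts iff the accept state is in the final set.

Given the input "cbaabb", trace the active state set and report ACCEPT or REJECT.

Answer: REJECT

Trace:
initial (ε-close {0}): {0,2}
'c' @ 1: {1,2,3,4,6,8}
'b' @ 2: {5,9}  [accepting]
'a' @ 3: {}  — no active states
rest 'abb' ignored (set empty)
end set {} — state 5 not in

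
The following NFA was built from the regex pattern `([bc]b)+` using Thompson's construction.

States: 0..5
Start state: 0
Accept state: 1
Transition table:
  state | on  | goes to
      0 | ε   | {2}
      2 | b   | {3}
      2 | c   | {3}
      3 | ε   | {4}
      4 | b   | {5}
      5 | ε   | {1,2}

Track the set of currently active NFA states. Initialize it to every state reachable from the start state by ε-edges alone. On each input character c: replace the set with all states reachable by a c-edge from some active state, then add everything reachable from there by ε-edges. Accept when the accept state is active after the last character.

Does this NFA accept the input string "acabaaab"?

Answer: REJECT

Derivation:
initial (ε-close {0}): {0,2}
'a' @ 1: {}  — no active states
rest 'cabaaab' ignored (set empty)
end set {} — state 1 not in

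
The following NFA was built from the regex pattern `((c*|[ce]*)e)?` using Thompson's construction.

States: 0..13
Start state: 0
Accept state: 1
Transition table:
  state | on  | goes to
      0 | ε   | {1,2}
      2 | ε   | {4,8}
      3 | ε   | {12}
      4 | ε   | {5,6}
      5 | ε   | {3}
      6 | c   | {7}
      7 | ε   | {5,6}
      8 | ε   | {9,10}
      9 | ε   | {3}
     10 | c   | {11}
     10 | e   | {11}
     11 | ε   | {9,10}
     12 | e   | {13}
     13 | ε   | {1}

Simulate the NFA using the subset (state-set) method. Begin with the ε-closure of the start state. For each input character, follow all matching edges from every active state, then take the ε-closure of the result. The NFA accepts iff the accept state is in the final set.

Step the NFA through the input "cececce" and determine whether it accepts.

Answer: ACCEPT

Trace:
initial (ε-close {0}): {0,1,2,3,4,5,6,8,9,10,12}
'c' @ 1: {3,5,6,7,9,10,11,12}
'e' @ 2: {1,3,9,10,11,12,13}  (accept∈set)
'c' @ 3: {3,9,10,11,12}
'e' @ 4: {1,3,9,10,11,12,13}  (accept∈set)
'c' @ 5: {3,9,10,11,12}
'c' @ 6: {3,9,10,11,12}
'e' @ 7: {1,3,9,10,11,12,13}  (accept∈set)
final: {1,3,9,10,11,12,13}; accept 1 in set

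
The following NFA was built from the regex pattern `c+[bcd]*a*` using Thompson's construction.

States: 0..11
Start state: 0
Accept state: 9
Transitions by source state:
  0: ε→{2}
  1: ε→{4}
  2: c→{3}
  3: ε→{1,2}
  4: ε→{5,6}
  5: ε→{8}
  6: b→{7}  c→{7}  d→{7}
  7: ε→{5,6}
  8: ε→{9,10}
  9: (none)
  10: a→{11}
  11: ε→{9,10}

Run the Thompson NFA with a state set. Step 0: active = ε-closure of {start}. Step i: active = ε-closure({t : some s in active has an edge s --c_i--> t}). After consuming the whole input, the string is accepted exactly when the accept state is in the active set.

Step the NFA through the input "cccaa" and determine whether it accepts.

initial (ε-close {0}): {0,2}
'c' @ 1: {1,2,3,4,5,6,8,9,10}  (accept∈set)
'c' @ 2: {1,2,3,4,5,6,7,8,9,10}  (accept∈set)
'c' @ 3: {1,2,3,4,5,6,7,8,9,10}  (accept∈set)
'a' @ 4: {9,10,11}  (accept∈set)
'a' @ 5: {9,10,11}  (accept∈set)
after full input: {9,10,11}  (accept=9 in)

Answer: ACCEPT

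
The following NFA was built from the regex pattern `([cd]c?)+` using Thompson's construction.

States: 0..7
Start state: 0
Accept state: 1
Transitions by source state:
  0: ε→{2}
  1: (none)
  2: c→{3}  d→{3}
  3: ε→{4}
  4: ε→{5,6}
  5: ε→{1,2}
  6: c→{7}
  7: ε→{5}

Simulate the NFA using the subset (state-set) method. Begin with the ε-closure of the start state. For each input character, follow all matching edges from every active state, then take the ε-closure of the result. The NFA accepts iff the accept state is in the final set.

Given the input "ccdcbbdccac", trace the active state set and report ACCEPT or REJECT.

Answer: REJECT

Trace:
S₀ = ε-closure({0}) = {0,2}
'c' @ 1: {1,2,3,4,5,6}  [accepting]
'c' @ 2: {1,2,3,4,5,6,7}  [accepting]
'd' @ 3: {1,2,3,4,5,6}  [accepting]
'c' @ 4: {1,2,3,4,5,6,7}  [accepting]
'b' @ 5: {}  — state set empty
rest 'bdccac' ignored (set empty)
final: {}; accept 1 not in set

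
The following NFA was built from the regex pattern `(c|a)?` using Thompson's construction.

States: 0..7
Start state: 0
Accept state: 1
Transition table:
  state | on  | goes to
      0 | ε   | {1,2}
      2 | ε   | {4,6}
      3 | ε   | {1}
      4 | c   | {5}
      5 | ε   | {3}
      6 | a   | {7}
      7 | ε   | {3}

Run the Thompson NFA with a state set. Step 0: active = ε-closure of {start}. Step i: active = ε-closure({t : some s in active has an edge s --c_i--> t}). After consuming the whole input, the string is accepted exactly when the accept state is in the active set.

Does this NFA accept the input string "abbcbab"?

Answer: REJECT

Derivation:
S₀ = ε-closure({0}) = {0,1,2,4,6}
'a' @ 1: {1,3,7}  [accepting]
'b' @ 2: {}  — no active states
rest 'bcbab' ignored (set empty)
final: {}; accept 1 not in set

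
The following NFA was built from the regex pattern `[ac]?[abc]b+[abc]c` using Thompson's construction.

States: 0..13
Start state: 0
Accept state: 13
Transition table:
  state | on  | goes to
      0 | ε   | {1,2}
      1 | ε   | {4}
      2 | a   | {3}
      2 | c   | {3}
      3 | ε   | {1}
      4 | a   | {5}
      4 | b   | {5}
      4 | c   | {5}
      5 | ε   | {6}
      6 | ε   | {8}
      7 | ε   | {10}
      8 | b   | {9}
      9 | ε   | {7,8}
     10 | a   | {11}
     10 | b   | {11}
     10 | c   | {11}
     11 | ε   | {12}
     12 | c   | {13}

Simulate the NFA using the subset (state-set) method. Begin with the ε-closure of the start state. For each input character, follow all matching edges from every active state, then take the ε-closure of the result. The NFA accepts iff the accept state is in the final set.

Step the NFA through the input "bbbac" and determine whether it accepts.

Answer: ACCEPT

Trace:
start: ε-closure({0}) = {0,1,2,4}
'b' @ 1: {5,6,8}
'b' @ 2: {7,8,9,10}
'b' @ 3: {7,8,9,10,11,12}
'a' @ 4: {11,12}
'c' @ 5: {13}  [accepting]
final: {13}; accept 13 in set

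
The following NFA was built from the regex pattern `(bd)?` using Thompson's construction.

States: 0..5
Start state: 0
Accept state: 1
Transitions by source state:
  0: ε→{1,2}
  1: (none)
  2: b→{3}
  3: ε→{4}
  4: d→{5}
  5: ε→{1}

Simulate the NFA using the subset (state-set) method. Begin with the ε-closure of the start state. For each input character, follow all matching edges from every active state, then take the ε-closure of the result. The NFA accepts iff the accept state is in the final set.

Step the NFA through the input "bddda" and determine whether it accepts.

Answer: REJECT

Derivation:
start: ε-closure({0}) = {0,1,2}
'b' @ 1: {3,4}
'd' @ 2: {1,5}  (accept∈set)
'd' @ 3: {}  — dead — no transitions
rest 'da' ignored (set empty)
after full input: {}  (accept=1 not in)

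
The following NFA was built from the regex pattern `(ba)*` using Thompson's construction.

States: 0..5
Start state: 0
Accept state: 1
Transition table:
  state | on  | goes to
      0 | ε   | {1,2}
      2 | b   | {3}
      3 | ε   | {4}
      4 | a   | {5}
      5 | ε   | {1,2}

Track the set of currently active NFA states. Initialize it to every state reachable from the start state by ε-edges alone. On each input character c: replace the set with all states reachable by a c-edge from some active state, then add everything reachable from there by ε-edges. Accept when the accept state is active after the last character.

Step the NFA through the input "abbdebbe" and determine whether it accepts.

initial (ε-close {0}): {0,1,2}
'a' @ 1: {}  — state set empty
rest 'bbdebbe' ignored (set empty)
after full input: {}  (accept=1 not in)

Answer: REJECT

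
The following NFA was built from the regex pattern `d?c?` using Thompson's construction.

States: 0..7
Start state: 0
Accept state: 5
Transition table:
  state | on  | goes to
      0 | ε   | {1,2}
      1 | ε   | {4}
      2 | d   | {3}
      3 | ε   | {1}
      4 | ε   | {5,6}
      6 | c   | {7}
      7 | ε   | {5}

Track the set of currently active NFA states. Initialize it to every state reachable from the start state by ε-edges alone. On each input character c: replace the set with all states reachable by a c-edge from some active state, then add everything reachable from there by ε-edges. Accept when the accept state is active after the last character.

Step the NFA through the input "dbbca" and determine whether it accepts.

Answer: REJECT

Trace:
S₀ = ε-closure({0}) = {0,1,2,4,5,6}
'd' @ 1: {1,3,4,5,6}  (accept∈set)
'b' @ 2: {}  — state set empty
rest 'bca' ignored (set empty)
after full input: {}  (accept=5 not in)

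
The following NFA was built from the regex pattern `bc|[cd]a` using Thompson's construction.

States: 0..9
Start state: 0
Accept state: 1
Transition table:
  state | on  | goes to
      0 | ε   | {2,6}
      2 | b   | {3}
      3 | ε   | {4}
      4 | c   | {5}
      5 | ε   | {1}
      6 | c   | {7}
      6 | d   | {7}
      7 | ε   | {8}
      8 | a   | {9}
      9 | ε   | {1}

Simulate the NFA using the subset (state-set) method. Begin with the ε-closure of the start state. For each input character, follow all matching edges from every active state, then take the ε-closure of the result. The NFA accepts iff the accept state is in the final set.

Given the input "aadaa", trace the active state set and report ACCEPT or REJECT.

Answer: REJECT

Derivation:
S₀ = ε-closure({0}) = {0,2,6}
'a' @ 1: {}  — state set empty
rest 'adaa' ignored (set empty)
end set {} — state 1 not in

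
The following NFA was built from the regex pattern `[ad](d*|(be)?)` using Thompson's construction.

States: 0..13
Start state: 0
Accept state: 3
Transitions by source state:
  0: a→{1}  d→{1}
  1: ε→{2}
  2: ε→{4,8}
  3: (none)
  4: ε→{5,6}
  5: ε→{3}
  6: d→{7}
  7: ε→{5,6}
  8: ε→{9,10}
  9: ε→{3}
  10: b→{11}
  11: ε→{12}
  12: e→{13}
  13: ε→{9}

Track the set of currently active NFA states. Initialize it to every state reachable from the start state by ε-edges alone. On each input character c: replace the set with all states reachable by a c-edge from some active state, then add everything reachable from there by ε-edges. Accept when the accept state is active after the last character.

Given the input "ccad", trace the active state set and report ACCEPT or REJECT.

Answer: REJECT

Trace:
initial (ε-close {0}): {0}
'c' @ 1: {}  — state set empty
rest 'cad' ignored (set empty)
final: {}; accept 3 not in set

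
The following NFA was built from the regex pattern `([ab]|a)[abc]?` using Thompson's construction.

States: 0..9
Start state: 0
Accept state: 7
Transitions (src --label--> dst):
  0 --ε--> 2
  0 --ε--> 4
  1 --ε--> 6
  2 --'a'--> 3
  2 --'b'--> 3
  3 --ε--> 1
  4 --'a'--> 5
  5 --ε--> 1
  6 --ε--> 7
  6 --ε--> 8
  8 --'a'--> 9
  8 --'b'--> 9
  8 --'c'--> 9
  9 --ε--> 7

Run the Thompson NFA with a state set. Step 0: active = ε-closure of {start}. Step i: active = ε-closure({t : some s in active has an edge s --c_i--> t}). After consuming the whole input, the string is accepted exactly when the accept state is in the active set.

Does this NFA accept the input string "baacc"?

Answer: REJECT

Steps:
initial (ε-close {0}): {0,2,4}
'b' @ 1: {1,3,6,7,8}  [accepting]
'a' @ 2: {7,9}  [accepting]
'a' @ 3: {}  — no active states
rest 'cc' ignored (set empty)
final: {}; accept 7 not in set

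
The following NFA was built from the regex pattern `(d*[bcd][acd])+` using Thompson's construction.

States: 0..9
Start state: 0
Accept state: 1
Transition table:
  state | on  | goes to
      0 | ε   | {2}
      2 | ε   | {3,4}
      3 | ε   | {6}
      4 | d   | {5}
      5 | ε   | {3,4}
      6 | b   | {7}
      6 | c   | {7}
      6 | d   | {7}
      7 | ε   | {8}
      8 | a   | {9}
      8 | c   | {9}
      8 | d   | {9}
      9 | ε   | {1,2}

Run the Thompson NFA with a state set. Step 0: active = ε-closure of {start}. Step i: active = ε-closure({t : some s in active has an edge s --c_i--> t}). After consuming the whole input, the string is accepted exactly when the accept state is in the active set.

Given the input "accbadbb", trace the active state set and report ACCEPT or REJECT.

Answer: REJECT

Derivation:
start: ε-closure({0}) = {0,2,3,4,6}
'a' @ 1: {}  — state set empty
rest 'ccbadbb' ignored (set empty)
end set {} — state 1 not in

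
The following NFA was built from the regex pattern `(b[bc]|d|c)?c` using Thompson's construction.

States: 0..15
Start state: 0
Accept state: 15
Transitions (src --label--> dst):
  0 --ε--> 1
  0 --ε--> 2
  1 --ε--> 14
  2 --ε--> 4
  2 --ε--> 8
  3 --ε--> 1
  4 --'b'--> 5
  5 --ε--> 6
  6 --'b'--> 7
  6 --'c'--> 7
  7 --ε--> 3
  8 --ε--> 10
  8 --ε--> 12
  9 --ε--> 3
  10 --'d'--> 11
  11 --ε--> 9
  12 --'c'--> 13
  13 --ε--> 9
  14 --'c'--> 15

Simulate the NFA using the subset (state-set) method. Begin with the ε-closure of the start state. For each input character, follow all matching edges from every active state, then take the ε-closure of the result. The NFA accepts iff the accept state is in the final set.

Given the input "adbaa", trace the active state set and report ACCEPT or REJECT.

start: ε-closure({0}) = {0,1,2,4,8,10,12,14}
'a' @ 1: {}  — state set empty
rest 'dbaa' ignored (set empty)
final: {}; accept 15 not in set

Answer: REJECT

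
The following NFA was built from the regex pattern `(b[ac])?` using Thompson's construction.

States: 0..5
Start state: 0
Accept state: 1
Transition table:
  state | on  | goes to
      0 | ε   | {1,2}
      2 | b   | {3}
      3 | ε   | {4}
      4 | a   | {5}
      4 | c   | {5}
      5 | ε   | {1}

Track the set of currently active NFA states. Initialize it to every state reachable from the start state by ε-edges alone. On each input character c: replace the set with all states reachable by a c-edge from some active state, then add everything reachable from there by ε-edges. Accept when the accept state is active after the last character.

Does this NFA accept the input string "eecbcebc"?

start: ε-closure({0}) = {0,1,2}
'e' @ 1: {}  — no active states
rest 'ecbcebc' ignored (set empty)
end set {} — state 1 not in

Answer: REJECT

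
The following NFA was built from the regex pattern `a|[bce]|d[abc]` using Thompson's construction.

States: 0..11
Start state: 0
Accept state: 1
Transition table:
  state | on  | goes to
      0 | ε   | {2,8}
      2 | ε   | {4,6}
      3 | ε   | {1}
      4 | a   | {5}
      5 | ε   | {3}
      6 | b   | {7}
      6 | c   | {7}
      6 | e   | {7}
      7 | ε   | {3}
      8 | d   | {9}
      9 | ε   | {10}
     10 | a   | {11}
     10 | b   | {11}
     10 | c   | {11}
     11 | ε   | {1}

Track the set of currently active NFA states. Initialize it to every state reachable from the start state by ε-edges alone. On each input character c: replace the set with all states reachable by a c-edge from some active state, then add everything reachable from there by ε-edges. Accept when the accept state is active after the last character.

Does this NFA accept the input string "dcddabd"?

start: ε-closure({0}) = {0,2,4,6,8}
'd' @ 1: {9,10}
'c' @ 2: {1,11}  ✓accept
'd' @ 3: {}  — dead — no transitions
rest 'dabd' ignored (set empty)
end set {} — state 1 not in

Answer: REJECT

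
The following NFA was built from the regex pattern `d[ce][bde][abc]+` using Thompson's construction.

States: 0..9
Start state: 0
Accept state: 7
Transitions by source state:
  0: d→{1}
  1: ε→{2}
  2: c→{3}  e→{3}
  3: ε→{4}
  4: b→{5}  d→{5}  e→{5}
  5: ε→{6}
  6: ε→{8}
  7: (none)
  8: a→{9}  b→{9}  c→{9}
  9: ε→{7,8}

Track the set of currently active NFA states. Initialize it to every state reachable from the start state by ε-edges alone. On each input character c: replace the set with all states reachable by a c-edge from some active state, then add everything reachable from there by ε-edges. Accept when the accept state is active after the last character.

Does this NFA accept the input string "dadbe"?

Answer: REJECT

Derivation:
initial (ε-close {0}): {0}
'd' @ 1: {1,2}
'a' @ 2: {}  — dead — no transitions
rest 'dbe' ignored (set empty)
after full input: {}  (accept=7 not in)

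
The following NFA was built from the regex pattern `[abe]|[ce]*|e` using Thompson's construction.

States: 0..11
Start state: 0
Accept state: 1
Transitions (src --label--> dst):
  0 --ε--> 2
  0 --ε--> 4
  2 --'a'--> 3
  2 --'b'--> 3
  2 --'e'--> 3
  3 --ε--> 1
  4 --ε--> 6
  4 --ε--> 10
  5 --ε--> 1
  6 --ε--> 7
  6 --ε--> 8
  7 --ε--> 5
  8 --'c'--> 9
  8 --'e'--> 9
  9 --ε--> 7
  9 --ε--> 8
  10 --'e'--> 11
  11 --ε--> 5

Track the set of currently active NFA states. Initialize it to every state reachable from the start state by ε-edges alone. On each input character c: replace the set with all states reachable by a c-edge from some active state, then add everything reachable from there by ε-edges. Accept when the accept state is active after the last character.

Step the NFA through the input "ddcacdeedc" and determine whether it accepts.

S₀ = ε-closure({0}) = {0,1,2,4,5,6,7,8,10}
'd' @ 1: {}  — state set empty
rest 'dcacdeedc' ignored (set empty)
end set {} — state 1 not in

Answer: REJECT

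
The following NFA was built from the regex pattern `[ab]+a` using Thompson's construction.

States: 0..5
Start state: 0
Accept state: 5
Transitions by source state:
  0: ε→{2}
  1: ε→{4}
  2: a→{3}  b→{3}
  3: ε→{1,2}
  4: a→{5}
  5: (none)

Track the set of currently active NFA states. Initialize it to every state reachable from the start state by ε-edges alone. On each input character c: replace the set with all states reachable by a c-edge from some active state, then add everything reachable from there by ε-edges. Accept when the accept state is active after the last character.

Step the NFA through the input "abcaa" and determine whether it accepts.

Answer: REJECT

Steps:
start: ε-closure({0}) = {0,2}
'a' @ 1: {1,2,3,4}
'b' @ 2: {1,2,3,4}
'c' @ 3: {}  — dead — no transitions
rest 'aa' ignored (set empty)
end set {} — state 5 not in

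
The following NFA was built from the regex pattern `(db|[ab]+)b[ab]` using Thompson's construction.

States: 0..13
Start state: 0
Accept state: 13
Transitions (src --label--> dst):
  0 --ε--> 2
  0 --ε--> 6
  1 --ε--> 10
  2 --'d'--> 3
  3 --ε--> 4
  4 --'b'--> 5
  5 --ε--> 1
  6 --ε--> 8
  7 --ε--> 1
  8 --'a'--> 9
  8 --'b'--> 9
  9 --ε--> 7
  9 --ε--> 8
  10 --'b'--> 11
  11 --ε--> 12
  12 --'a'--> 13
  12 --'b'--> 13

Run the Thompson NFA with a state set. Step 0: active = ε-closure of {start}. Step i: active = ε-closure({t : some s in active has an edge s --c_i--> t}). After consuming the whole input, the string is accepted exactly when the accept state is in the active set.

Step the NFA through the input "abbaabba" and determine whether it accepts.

Answer: ACCEPT

Steps:
initial (ε-close {0}): {0,2,6,8}
'a' @ 1: {1,7,8,9,10}
'b' @ 2: {1,7,8,9,10,11,12}
'b' @ 3: {1,7,8,9,10,11,12,13}  (accept∈set)
'a' @ 4: {1,7,8,9,10,13}  (accept∈set)
'a' @ 5: {1,7,8,9,10}
'b' @ 6: {1,7,8,9,10,11,12}
'b' @ 7: {1,7,8,9,10,11,12,13}  (accept∈set)
'a' @ 8: {1,7,8,9,10,13}  (accept∈set)
final: {1,7,8,9,10,13}; accept 13 in set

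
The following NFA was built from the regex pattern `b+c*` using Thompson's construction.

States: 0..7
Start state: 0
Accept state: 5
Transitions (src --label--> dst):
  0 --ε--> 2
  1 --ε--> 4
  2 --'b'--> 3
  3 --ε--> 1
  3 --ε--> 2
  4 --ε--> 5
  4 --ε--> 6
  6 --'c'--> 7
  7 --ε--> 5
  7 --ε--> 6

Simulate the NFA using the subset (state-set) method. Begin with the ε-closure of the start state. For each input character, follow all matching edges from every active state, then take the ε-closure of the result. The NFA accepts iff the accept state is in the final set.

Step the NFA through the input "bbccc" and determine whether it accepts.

Answer: ACCEPT

Trace:
S₀ = ε-closure({0}) = {0,2}
'b' @ 1: {1,2,3,4,5,6}  (accept∈set)
'b' @ 2: {1,2,3,4,5,6}  (accept∈set)
'c' @ 3: {5,6,7}  (accept∈set)
'c' @ 4: {5,6,7}  (accept∈set)
'c' @ 5: {5,6,7}  (accept∈set)
end set {5,6,7} — state 5 in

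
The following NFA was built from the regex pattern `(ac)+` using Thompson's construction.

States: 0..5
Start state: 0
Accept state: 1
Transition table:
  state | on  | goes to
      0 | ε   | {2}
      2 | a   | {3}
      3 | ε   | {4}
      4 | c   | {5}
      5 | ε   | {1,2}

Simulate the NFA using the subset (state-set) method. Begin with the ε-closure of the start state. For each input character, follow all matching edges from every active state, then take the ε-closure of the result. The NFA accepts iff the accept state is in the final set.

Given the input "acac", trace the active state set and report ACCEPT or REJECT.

Answer: ACCEPT

Derivation:
initial (ε-close {0}): {0,2}
'a' @ 1: {3,4}
'c' @ 2: {1,2,5}  ✓accept
'a' @ 3: {3,4}
'c' @ 4: {1,2,5}  ✓accept
end set {1,2,5} — state 1 in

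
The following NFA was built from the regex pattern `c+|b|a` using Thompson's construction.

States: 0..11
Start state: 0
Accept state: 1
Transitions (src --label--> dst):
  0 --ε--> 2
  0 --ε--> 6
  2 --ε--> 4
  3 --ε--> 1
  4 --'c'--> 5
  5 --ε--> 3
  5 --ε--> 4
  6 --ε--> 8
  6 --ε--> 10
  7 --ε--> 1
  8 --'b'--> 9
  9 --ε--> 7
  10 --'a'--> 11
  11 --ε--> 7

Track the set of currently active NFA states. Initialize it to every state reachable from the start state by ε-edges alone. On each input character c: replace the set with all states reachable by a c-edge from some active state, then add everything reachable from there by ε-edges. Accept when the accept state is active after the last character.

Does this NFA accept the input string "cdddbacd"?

Answer: REJECT

Derivation:
S₀ = ε-closure({0}) = {0,2,4,6,8,10}
'c' @ 1: {1,3,4,5}  ✓accept
'd' @ 2: {}  — state set empty
rest 'ddbacd' ignored (set empty)
end set {} — state 1 not in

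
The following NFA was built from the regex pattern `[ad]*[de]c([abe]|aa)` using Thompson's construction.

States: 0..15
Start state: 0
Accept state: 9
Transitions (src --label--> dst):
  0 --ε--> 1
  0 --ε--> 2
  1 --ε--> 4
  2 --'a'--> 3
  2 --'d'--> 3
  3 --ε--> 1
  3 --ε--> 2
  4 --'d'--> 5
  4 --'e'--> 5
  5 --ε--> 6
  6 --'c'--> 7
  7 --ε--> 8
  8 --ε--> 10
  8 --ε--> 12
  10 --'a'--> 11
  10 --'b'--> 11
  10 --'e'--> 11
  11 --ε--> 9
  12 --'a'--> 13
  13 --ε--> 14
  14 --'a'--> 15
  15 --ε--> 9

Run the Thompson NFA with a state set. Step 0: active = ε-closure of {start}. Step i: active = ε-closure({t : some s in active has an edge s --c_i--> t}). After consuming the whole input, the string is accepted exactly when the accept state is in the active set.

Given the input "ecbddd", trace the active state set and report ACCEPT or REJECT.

Answer: REJECT

Trace:
start: ε-closure({0}) = {0,1,2,4}
'e' @ 1: {5,6}
'c' @ 2: {7,8,10,12}
'b' @ 3: {9,11}  [accepting]
'd' @ 4: {}  — state set empty
rest 'dd' ignored (set empty)
end set {} — state 9 not in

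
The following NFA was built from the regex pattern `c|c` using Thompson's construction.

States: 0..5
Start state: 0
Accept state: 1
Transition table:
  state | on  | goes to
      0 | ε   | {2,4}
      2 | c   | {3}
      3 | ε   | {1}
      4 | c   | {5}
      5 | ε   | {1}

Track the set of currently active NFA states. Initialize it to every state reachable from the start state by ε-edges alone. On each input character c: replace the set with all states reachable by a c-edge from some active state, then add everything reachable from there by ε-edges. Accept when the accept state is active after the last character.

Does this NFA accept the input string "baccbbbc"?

initial (ε-close {0}): {0,2,4}
'b' @ 1: {}  — dead — no transitions
rest 'accbbbc' ignored (set empty)
after full input: {}  (accept=1 not in)

Answer: REJECT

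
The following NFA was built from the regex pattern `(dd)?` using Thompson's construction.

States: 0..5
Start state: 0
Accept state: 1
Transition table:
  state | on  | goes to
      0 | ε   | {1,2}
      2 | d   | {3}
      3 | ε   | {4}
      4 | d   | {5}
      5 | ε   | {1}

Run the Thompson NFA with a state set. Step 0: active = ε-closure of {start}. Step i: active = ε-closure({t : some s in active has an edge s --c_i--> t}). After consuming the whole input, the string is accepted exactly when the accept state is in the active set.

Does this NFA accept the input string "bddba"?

initial (ε-close {0}): {0,1,2}
'b' @ 1: {}  — no active states
rest 'ddba' ignored (set empty)
end set {} — state 1 not in

Answer: REJECT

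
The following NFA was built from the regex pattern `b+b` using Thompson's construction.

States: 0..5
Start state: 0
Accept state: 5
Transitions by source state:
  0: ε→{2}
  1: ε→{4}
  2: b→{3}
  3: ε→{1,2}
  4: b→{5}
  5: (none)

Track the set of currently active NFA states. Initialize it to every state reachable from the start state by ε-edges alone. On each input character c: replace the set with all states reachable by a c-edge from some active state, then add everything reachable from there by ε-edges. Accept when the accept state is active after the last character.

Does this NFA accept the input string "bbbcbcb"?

Answer: REJECT

Steps:
initial (ε-close {0}): {0,2}
'b' @ 1: {1,2,3,4}
'b' @ 2: {1,2,3,4,5}  (accept∈set)
'b' @ 3: {1,2,3,4,5}  (accept∈set)
'c' @ 4: {}  — no active states
rest 'bcb' ignored (set empty)
end set {} — state 5 not in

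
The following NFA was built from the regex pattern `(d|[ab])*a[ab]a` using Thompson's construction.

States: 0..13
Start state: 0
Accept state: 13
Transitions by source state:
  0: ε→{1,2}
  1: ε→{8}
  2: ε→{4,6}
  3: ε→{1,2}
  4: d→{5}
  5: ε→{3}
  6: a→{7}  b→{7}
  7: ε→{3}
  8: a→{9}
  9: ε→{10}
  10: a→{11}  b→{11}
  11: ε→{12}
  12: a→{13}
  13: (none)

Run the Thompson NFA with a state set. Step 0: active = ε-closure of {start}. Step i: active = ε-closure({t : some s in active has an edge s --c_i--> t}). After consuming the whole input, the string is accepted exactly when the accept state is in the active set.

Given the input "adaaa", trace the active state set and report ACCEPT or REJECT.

Answer: ACCEPT

Derivation:
start: ε-closure({0}) = {0,1,2,4,6,8}
'a' @ 1: {1,2,3,4,6,7,8,9,10}
'd' @ 2: {1,2,3,4,5,6,8}
'a' @ 3: {1,2,3,4,6,7,8,9,10}
'a' @ 4: {1,2,3,4,6,7,8,9,10,11,12}
'a' @ 5: {1,2,3,4,6,7,8,9,10,11,12,13}  [accepting]
after full input: {1,2,3,4,6,7,8,9,10,11,12,13}  (accept=13 in)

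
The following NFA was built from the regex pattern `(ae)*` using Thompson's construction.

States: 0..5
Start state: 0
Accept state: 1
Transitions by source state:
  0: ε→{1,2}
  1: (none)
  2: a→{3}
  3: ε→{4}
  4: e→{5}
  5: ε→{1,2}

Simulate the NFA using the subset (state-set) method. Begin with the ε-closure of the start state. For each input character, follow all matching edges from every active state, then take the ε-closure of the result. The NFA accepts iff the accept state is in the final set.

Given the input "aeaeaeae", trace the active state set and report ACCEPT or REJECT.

Answer: ACCEPT

Trace:
start: ε-closure({0}) = {0,1,2}
'a' @ 1: {3,4}
'e' @ 2: {1,2,5}  (accept∈set)
'a' @ 3: {3,4}
'e' @ 4: {1,2,5}  (accept∈set)
'a' @ 5: {3,4}
'e' @ 6: {1,2,5}  (accept∈set)
'a' @ 7: {3,4}
'e' @ 8: {1,2,5}  (accept∈set)
final: {1,2,5}; accept 1 in set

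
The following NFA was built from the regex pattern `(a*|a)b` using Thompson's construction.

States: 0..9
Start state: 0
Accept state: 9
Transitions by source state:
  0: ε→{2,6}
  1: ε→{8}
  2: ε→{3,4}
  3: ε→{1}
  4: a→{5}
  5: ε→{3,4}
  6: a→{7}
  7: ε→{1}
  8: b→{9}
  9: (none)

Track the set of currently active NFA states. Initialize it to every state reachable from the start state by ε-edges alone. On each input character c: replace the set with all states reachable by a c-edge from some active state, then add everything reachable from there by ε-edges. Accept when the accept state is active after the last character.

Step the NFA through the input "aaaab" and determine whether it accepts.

Answer: ACCEPT

Steps:
initial (ε-close {0}): {0,1,2,3,4,6,8}
'a' @ 1: {1,3,4,5,7,8}
'a' @ 2: {1,3,4,5,8}
'a' @ 3: {1,3,4,5,8}
'a' @ 4: {1,3,4,5,8}
'b' @ 5: {9}  ✓accept
end set {9} — state 9 in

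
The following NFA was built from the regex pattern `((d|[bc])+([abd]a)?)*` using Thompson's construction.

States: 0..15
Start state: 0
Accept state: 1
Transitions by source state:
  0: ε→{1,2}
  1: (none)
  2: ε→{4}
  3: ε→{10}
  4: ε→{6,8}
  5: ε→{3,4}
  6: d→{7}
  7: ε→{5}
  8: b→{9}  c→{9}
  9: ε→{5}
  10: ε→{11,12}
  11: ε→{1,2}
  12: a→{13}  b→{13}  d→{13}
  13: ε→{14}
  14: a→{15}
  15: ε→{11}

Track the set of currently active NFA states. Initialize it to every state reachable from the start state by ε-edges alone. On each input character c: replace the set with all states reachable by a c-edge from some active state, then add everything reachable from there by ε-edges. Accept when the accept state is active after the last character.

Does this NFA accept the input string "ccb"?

initial (ε-close {0}): {0,1,2,4,6,8}
'c' @ 1: {1,2,3,4,5,6,8,9,10,11,12}  (accept∈set)
'c' @ 2: {1,2,3,4,5,6,8,9,10,11,12}  (accept∈set)
'b' @ 3: {1,2,3,4,5,6,8,9,10,11,12,13,14}  (accept∈set)
end set {1,2,3,4,5,6,8,9,10,11,12,13,14} — state 1 in

Answer: ACCEPT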